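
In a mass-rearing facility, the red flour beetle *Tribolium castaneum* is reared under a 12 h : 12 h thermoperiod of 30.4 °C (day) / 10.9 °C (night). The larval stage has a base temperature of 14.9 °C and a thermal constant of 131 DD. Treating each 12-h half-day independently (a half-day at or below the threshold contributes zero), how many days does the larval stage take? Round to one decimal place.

Day half: max(0, 30.4 − 14.9) × 0.5 = 15.5 × 0.5 = 7.75 DD.
Night half: max(0, 10.9 − 14.9) × 0.5 = 0.0 × 0.5 = 0.00 DD.
Per 24 h: 7.75 DD/day.
Duration = 131 / 7.75 = 16.903 ≈ 16.9 days.

16.9 days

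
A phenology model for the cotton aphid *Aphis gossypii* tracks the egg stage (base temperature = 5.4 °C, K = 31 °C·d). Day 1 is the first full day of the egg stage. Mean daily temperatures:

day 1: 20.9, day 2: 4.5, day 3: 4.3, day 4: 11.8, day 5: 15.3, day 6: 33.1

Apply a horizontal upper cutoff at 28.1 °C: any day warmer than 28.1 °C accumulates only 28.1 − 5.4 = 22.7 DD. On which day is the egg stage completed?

day 5

Daily DD above 5.4 °C (capped at 22.7): 15.5, 0.0, 0.0, 6.4, 9.9, 22.7.
Cumulative: 15.5, 15.5, 15.5, 21.9, 31.8, 54.5.
The total first reaches 31 DD on day 5.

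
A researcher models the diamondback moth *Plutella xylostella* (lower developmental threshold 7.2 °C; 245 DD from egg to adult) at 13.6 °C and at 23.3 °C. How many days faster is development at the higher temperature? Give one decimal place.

At 13.6 °C: 245 / (13.6 − 7.2) = 245 / 6.4 = 38.281 d.
At 23.3 °C: 245 / (23.3 − 7.2) = 245 / 16.1 = 15.217 d.
Difference = |38.281 − 15.217| = 23.064 ≈ 23.1 days.

23.1 days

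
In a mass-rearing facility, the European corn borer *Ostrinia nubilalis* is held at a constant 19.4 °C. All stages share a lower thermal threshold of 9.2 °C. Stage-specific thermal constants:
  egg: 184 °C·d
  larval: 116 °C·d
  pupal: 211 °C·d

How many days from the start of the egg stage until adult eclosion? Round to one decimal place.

Daily accumulation at 19.4 °C = 19.4 − 9.2 = 10.2 DD/day.
Total K = 184 + 116 + 211 = 511 DD.
Total duration = 511 / 10.2 = 50.098 ≈ 50.1 days.

50.1 days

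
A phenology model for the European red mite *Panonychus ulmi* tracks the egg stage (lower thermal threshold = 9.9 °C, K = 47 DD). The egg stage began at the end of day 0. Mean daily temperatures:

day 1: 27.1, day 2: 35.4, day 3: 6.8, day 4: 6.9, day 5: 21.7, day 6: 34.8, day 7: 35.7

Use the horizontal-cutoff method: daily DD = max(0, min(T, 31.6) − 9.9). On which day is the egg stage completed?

Daily DD above 9.9 °C (capped at 21.7): 17.2, 21.7, 0.0, 0.0, 11.8, 21.7, 21.7.
Cumulative: 17.2, 38.9, 38.9, 38.9, 50.7, 72.4, 94.1.
The total first reaches 47 DD on day 5.

day 5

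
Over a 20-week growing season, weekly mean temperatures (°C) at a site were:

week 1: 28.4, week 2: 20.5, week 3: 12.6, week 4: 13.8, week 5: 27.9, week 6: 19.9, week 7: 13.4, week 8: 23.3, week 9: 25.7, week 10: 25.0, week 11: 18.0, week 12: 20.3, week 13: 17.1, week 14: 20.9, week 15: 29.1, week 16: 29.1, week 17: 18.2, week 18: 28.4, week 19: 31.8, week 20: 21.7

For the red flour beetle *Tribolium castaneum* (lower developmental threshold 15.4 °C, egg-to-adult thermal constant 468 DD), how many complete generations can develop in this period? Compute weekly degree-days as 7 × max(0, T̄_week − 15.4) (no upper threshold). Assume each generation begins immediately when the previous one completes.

Weekly DD (7 × max(0, T̄ − 15.4)): 91.0, 35.7, 0.0, 0.0, 87.5, 31.5, 0.0, 55.3, 72.1, 67.2, 18.2, 34.3, 11.9, 38.5, 95.9, 95.9, 19.6, 91.0, 114.8, 44.1.
Season total = 1004.5 DD.
Complete generations = ⌊1004.5 / 468⌋ = 2.

2 generations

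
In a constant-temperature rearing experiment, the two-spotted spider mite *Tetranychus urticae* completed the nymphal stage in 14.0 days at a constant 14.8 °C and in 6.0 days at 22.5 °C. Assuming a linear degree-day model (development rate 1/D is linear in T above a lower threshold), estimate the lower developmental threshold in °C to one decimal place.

Linear rate model ⇒ the product D·(T − T_b) is constant across temperatures.
14.0·(14.8 − T_b) = 6.0·(22.5 − T_b)
T_b = (14.0·14.8 − 6.0·22.5) / (14.0 − 6.0) = 72.20 / 8.0 = 9.025 °C ≈ 9.0 °C.

9.0 °C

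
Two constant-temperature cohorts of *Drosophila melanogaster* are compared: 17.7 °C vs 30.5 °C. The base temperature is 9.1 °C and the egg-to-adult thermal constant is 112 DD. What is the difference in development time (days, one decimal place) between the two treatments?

At 17.7 °C: 112 / (17.7 − 9.1) = 112 / 8.6 = 13.023 d.
At 30.5 °C: 112 / (30.5 − 9.1) = 112 / 21.4 = 5.234 d.
Difference = |13.023 − 5.234| = 7.790 ≈ 7.8 days.

7.8 days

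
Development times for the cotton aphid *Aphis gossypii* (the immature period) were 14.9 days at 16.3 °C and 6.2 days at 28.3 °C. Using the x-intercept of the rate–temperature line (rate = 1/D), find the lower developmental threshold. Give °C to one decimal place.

Under the model K = D·(T − T_b), so D₁·(T₁ − T_b) = D₂·(T₂ − T_b).
14.9·(16.3 − T_b) = 6.2·(28.3 − T_b)
T_b = (14.9·16.3 − 6.2·28.3) / (14.9 − 6.2) = 67.41 / 8.7 = 7.748 °C ≈ 7.7 °C.

7.7 °C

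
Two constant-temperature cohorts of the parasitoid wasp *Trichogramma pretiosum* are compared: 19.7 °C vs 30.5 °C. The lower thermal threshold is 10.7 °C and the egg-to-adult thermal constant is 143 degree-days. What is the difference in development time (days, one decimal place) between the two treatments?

At 19.7 °C: 143 / (19.7 − 10.7) = 143 / 9.0 = 15.889 d.
At 30.5 °C: 143 / (30.5 − 10.7) = 143 / 19.8 = 7.222 d.
Difference = |15.889 − 7.222| = 8.667 ≈ 8.7 days.

8.7 days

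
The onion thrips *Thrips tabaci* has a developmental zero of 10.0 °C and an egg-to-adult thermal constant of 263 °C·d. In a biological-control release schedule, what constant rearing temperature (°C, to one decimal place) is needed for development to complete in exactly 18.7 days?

24.1 °C

Required daily accumulation = 263 / 18.7 = 14.064 DD/day.
T = T_base + 14.064 = 10.0 + 14.064 = 24.064 ≈ 24.1 °C.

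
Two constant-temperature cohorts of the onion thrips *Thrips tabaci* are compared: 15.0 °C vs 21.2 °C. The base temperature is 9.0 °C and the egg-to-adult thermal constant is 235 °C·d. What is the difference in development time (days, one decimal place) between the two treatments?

19.9 days

At 15.0 °C: 235 / (15.0 − 9.0) = 235 / 6.0 = 39.167 d.
At 21.2 °C: 235 / (21.2 − 9.0) = 235 / 12.2 = 19.262 d.
Difference = |39.167 − 19.262| = 19.904 ≈ 19.9 days.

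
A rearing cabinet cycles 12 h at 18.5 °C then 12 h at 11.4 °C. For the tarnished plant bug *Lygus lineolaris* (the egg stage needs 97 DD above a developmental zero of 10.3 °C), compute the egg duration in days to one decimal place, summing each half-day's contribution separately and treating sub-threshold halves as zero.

Day half: max(0, 18.5 − 10.3) × 0.5 = 8.2 × 0.5 = 4.10 DD.
Night half: max(0, 11.4 − 10.3) × 0.5 = 1.1 × 0.5 = 0.55 DD.
Per 24 h: 4.65 DD/day.
Duration = 97 / 4.65 = 20.860 ≈ 20.9 days.

20.9 days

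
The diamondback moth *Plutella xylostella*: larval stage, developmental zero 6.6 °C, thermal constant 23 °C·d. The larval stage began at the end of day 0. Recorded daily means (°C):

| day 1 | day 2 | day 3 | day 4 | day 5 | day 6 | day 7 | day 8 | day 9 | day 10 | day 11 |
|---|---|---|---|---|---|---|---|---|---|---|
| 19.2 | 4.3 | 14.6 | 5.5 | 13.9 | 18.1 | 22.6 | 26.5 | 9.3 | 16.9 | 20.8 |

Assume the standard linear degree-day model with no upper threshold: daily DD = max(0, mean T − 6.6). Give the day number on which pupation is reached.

Daily DD above 6.6 °C: 12.6, 0.0, 8.0, 0.0, 7.3, 11.5, 16.0, 19.9, 2.7, 10.3, 14.2.
Cumulative: 12.6, 12.6, 20.6, 20.6, 27.9, 39.4, 55.4, 75.3, 78.0, 88.3, 102.5.
The total first reaches 23 DD on day 5.

day 5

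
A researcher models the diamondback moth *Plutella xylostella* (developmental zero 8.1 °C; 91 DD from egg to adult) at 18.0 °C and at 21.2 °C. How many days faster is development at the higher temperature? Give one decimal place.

At 18.0 °C: 91 / (18.0 − 8.1) = 91 / 9.9 = 9.192 d.
At 21.2 °C: 91 / (21.2 − 8.1) = 91 / 13.1 = 6.947 d.
Difference = |9.192 − 6.947| = 2.245 ≈ 2.2 days.

2.2 days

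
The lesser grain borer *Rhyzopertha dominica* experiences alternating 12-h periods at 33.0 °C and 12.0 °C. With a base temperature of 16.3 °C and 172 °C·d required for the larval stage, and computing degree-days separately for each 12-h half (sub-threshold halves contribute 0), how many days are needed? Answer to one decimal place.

20.6 days

Day half: max(0, 33.0 − 16.3) × 0.5 = 16.7 × 0.5 = 8.35 DD.
Night half: max(0, 12.0 − 16.3) × 0.5 = 0.0 × 0.5 = 0.00 DD.
Per 24 h: 8.35 DD/day.
Duration = 172 / 8.35 = 20.599 ≈ 20.6 days.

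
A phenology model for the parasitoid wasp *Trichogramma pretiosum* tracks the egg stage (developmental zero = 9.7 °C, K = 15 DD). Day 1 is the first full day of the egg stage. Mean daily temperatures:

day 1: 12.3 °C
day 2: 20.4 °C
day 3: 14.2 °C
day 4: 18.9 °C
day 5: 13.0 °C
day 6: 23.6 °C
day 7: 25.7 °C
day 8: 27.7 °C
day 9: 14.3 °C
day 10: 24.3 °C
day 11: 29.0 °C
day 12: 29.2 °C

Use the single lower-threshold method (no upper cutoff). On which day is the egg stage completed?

Daily DD above 9.7 °C: 2.6, 10.7, 4.5, 9.2, 3.3, 13.9, 16.0, 18.0, 4.6, 14.6, 19.3, 19.5.
Cumulative: 2.6, 13.3, 17.8, 27.0, 30.3, 44.2, 60.2, 78.2, 82.8, 97.4, 116.7, 136.2.
The total first reaches 15 DD on day 3.

day 3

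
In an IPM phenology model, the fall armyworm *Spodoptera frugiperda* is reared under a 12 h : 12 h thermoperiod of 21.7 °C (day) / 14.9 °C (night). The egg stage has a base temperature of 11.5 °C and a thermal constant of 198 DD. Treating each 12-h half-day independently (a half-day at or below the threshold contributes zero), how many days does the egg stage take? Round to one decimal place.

29.1 days

Day half: max(0, 21.7 − 11.5) × 0.5 = 10.2 × 0.5 = 5.10 DD.
Night half: max(0, 14.9 − 11.5) × 0.5 = 3.4 × 0.5 = 1.70 DD.
Per 24 h: 6.80 DD/day.
Duration = 198 / 6.80 = 29.118 ≈ 29.1 days.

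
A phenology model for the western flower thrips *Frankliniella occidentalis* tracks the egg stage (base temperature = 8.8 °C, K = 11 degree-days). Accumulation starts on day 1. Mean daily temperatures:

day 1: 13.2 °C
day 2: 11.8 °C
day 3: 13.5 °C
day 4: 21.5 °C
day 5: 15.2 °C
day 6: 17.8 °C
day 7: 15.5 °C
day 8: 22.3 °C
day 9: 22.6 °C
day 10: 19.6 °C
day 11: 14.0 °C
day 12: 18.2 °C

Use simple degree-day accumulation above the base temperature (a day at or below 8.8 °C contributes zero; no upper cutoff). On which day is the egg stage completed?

day 3

Daily DD above 8.8 °C: 4.4, 3.0, 4.7, 12.7, 6.4, 9.0, 6.7, 13.5, 13.8, 10.8, 5.2, 9.4.
Cumulative: 4.4, 7.4, 12.1, 24.8, 31.2, 40.2, 46.9, 60.4, 74.2, 85.0, 90.2, 99.6.
The total first reaches 11 DD on day 3.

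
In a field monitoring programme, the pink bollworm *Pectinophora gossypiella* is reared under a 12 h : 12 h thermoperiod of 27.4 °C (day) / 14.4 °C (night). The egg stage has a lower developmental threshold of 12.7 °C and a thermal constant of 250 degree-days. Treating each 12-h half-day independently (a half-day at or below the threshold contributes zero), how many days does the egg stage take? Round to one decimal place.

Day half: max(0, 27.4 − 12.7) × 0.5 = 14.7 × 0.5 = 7.35 DD.
Night half: max(0, 14.4 − 12.7) × 0.5 = 1.7 × 0.5 = 0.85 DD.
Per 24 h: 8.20 DD/day.
Duration = 250 / 8.20 = 30.488 ≈ 30.5 days.

30.5 days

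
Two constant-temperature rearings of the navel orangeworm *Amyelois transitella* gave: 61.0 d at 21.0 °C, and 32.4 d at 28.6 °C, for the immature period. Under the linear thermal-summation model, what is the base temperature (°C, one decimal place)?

12.4 °C

Under the model K = D·(T − T_b), so D₁·(T₁ − T_b) = D₂·(T₂ − T_b).
61.0·(21.0 − T_b) = 32.4·(28.6 − T_b)
T_b = (61.0·21.0 − 32.4·28.6) / (61.0 − 32.4) = 354.36 / 28.6 = 12.390 °C ≈ 12.4 °C.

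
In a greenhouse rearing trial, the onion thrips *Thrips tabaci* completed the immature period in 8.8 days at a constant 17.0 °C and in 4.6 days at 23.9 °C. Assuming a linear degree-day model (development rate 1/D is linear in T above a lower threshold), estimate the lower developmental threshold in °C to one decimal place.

Equal thermal constants: D₁(T₁ − T_b) = D₂(T₂ − T_b).
8.8·(17.0 − T_b) = 4.6·(23.9 − T_b)
T_b = (8.8·17.0 − 4.6·23.9) / (8.8 − 4.6) = 39.66 / 4.2 = 9.443 °C ≈ 9.4 °C.

9.4 °C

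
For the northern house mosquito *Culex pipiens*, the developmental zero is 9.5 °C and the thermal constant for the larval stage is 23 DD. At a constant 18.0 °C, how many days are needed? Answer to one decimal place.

2.7 days

Daily accumulation = 18.0 − 9.5 = 8.5 DD/day.
Duration = 23 / 8.5 = 2.706 ≈ 2.7 days.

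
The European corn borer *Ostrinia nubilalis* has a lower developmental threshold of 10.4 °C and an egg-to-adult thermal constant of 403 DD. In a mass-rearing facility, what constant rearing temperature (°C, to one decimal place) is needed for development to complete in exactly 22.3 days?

Required daily accumulation = 403 / 22.3 = 18.072 DD/day.
T = T_base + 18.072 = 10.4 + 18.072 = 28.472 ≈ 28.5 °C.

28.5 °C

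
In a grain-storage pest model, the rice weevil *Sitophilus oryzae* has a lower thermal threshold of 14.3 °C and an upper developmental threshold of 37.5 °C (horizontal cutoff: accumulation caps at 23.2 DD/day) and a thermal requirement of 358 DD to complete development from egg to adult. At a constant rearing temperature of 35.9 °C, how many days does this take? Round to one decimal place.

Daily accumulation = 35.9 − 14.3 = 21.6 DD/day.
Duration = 358 / 21.6 = 16.574 ≈ 16.6 days.

16.6 days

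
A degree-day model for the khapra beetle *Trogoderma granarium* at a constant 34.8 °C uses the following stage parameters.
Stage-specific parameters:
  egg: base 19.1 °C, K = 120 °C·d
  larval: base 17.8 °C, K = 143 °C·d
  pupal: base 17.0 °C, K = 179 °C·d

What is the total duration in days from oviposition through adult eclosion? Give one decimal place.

26.1 days

egg: 120 / (34.8 − 19.1) = 120 / 15.7 = 7.643 d.
larval: 143 / (34.8 − 17.8) = 143 / 17.0 = 8.412 d.
pupal: 179 / (34.8 − 17.0) = 179 / 17.8 = 10.056 d.
Sum = 26.111 ≈ 26.1 days.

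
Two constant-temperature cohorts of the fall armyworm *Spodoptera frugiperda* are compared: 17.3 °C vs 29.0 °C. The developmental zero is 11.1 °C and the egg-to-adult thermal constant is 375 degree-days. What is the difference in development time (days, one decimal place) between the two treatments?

At 17.3 °C: 375 / (17.3 − 11.1) = 375 / 6.2 = 60.484 d.
At 29.0 °C: 375 / (29.0 − 11.1) = 375 / 17.9 = 20.950 d.
Difference = |60.484 − 20.950| = 39.534 ≈ 39.5 days.

39.5 days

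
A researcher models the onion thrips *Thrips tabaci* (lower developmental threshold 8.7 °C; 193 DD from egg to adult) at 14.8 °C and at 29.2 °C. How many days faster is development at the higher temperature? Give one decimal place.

At 14.8 °C: 193 / (14.8 − 8.7) = 193 / 6.1 = 31.639 d.
At 29.2 °C: 193 / (29.2 − 8.7) = 193 / 20.5 = 9.415 d.
Difference = |31.639 − 9.415| = 22.225 ≈ 22.2 days.

22.2 days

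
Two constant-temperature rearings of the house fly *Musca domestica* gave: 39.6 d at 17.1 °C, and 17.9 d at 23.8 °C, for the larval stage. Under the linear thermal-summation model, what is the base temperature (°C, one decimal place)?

Linear rate model ⇒ the product D·(T − T_b) is constant across temperatures.
39.6·(17.1 − T_b) = 17.9·(23.8 − T_b)
T_b = (39.6·17.1 − 17.9·23.8) / (39.6 − 17.9) = 251.14 / 21.7 = 11.573 °C ≈ 11.6 °C.

11.6 °C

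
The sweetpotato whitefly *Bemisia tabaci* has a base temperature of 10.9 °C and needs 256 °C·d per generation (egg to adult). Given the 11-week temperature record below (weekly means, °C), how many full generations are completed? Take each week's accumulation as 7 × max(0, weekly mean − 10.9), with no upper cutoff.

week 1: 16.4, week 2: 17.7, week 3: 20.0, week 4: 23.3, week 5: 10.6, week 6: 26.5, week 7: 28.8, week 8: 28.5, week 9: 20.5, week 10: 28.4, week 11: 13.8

Weekly DD (7 × max(0, T̄ − 10.9)): 38.5, 47.6, 63.7, 86.8, 0.0, 109.2, 125.3, 123.2, 67.2, 122.5, 20.3.
Season total = 804.3 DD.
Complete generations = ⌊804.3 / 256⌋ = 3.

3 generations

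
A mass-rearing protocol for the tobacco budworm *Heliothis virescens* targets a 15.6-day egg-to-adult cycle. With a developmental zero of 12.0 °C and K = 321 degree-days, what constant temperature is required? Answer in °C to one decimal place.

Required daily accumulation = 321 / 15.6 = 20.577 DD/day.
T = T_base + 20.577 = 12.0 + 20.577 = 32.577 ≈ 32.6 °C.

32.6 °C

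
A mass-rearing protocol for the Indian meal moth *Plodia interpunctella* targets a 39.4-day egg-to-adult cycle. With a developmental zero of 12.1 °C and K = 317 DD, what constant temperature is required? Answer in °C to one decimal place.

Required daily accumulation = 317 / 39.4 = 8.046 DD/day.
T = T_base + 8.046 = 12.1 + 8.046 = 20.146 ≈ 20.1 °C.

20.1 °C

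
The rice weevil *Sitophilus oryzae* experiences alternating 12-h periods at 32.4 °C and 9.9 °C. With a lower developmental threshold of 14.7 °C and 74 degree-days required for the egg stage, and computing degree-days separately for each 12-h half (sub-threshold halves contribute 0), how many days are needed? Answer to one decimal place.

Day half: max(0, 32.4 − 14.7) × 0.5 = 17.7 × 0.5 = 8.85 DD.
Night half: max(0, 9.9 − 14.7) × 0.5 = 0.0 × 0.5 = 0.00 DD.
Per 24 h: 8.85 DD/day.
Duration = 74 / 8.85 = 8.362 ≈ 8.4 days.

8.4 days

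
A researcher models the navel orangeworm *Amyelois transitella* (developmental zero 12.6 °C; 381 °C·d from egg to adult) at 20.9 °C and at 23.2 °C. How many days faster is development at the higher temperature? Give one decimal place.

At 20.9 °C: 381 / (20.9 − 12.6) = 381 / 8.3 = 45.904 d.
At 23.2 °C: 381 / (23.2 − 12.6) = 381 / 10.6 = 35.943 d.
Difference = |45.904 − 35.943| = 9.960 ≈ 10.0 days.

10.0 days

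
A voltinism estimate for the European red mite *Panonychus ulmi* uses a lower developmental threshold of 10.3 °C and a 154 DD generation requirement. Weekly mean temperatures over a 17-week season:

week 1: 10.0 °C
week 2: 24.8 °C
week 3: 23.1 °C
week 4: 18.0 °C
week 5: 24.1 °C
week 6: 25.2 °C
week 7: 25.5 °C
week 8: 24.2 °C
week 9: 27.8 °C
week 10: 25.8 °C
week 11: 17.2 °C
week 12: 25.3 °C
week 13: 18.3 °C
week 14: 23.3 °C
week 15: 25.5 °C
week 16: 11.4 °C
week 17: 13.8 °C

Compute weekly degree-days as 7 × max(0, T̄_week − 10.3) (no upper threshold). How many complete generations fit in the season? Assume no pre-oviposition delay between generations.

Weekly DD (7 × max(0, T̄ − 10.3)): 0.0, 101.5, 89.6, 53.9, 96.6, 104.3, 106.4, 97.3, 122.5, 108.5, 48.3, 105.0, 56.0, 91.0, 106.4, 7.7, 24.5.
Season total = 1319.5 DD.
Complete generations = ⌊1319.5 / 154⌋ = 8.

8 generations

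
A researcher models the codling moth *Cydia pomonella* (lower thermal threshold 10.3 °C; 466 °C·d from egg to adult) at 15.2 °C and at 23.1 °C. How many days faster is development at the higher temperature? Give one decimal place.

58.7 days

At 15.2 °C: 466 / (15.2 − 10.3) = 466 / 4.9 = 95.102 d.
At 23.1 °C: 466 / (23.1 − 10.3) = 466 / 12.8 = 36.406 d.
Difference = |95.102 − 36.406| = 58.696 ≈ 58.7 days.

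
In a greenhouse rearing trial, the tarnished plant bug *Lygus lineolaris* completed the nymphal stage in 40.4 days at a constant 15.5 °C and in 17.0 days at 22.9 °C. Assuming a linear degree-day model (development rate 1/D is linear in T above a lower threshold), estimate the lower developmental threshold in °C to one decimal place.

10.1 °C

Under the model K = D·(T − T_b), so D₁·(T₁ − T_b) = D₂·(T₂ − T_b).
40.4·(15.5 − T_b) = 17.0·(22.9 − T_b)
T_b = (40.4·15.5 − 17.0·22.9) / (40.4 − 17.0) = 236.90 / 23.4 = 10.124 °C ≈ 10.1 °C.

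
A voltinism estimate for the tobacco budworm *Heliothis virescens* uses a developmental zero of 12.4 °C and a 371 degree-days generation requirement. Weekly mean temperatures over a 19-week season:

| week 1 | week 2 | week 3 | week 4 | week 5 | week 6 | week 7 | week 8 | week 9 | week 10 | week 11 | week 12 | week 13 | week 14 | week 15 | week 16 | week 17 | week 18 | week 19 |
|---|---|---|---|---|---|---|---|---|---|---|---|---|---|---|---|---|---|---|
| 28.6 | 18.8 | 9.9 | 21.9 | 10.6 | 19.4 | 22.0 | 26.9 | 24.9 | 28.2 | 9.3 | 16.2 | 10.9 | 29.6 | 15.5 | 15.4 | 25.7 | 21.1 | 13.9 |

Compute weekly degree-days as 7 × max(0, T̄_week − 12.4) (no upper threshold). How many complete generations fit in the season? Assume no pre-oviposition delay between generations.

2 generations

Weekly DD (7 × max(0, T̄ − 12.4)): 113.4, 44.8, 0.0, 66.5, 0.0, 49.0, 67.2, 101.5, 87.5, 110.6, 0.0, 26.6, 0.0, 120.4, 21.7, 21.0, 93.1, 60.9, 10.5.
Season total = 994.7 DD.
Complete generations = ⌊994.7 / 371⌋ = 2.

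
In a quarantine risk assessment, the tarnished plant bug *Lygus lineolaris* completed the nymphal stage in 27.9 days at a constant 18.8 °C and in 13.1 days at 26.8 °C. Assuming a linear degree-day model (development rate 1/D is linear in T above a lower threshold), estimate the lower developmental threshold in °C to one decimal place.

Under the model K = D·(T − T_b), so D₁·(T₁ − T_b) = D₂·(T₂ − T_b).
27.9·(18.8 − T_b) = 13.1·(26.8 − T_b)
T_b = (27.9·18.8 − 13.1·26.8) / (27.9 − 13.1) = 173.44 / 14.8 = 11.719 °C ≈ 11.7 °C.

11.7 °C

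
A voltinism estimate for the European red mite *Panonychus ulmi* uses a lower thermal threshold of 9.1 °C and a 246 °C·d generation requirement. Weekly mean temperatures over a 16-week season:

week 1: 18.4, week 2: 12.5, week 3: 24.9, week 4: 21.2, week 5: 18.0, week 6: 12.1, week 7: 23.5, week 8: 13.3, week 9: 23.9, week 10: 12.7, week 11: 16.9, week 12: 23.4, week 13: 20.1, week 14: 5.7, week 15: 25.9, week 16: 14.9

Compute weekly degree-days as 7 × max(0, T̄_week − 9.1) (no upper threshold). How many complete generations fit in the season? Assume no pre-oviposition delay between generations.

4 generations

Weekly DD (7 × max(0, T̄ − 9.1)): 65.1, 23.8, 110.6, 84.7, 62.3, 21.0, 100.8, 29.4, 103.6, 25.2, 54.6, 100.1, 77.0, 0.0, 117.6, 40.6.
Season total = 1016.4 DD.
Complete generations = ⌊1016.4 / 246⌋ = 4.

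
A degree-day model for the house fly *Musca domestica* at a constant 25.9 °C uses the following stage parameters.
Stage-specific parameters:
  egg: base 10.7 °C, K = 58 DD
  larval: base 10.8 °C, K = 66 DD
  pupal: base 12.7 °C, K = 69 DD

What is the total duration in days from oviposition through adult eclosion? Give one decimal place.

13.4 days

egg: 58 / (25.9 − 10.7) = 58 / 15.2 = 3.816 d.
larval: 66 / (25.9 − 10.8) = 66 / 15.1 = 4.371 d.
pupal: 69 / (25.9 − 12.7) = 69 / 13.2 = 5.227 d.
Sum = 13.414 ≈ 13.4 days.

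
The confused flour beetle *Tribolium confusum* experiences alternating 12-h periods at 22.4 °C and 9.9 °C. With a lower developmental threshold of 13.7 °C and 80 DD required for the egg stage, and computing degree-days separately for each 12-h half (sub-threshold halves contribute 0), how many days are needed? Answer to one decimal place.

18.4 days

Day half: max(0, 22.4 − 13.7) × 0.5 = 8.7 × 0.5 = 4.35 DD.
Night half: max(0, 9.9 − 13.7) × 0.5 = 0.0 × 0.5 = 0.00 DD.
Per 24 h: 4.35 DD/day.
Duration = 80 / 4.35 = 18.391 ≈ 18.4 days.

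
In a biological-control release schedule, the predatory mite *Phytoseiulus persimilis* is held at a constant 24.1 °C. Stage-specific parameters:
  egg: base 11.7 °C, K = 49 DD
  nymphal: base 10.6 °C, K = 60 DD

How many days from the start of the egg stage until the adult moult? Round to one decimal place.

egg: 49 / (24.1 − 11.7) = 49 / 12.4 = 3.952 d.
nymphal: 60 / (24.1 − 10.6) = 60 / 13.5 = 4.444 d.
Sum = 8.396 ≈ 8.4 days.

8.4 days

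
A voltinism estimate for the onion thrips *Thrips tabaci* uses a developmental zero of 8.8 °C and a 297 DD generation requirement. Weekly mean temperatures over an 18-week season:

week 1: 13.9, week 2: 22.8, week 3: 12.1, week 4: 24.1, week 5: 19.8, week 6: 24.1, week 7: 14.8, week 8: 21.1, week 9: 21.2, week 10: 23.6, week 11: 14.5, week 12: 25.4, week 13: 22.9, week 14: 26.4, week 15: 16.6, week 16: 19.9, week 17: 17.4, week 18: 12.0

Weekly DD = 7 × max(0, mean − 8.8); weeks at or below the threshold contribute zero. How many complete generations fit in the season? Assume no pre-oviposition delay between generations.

Weekly DD (7 × max(0, T̄ − 8.8)): 35.7, 98.0, 23.1, 107.1, 77.0, 107.1, 42.0, 86.1, 86.8, 103.6, 39.9, 116.2, 98.7, 123.2, 54.6, 77.7, 60.2, 22.4.
Season total = 1359.4 DD.
Complete generations = ⌊1359.4 / 297⌋ = 4.

4 generations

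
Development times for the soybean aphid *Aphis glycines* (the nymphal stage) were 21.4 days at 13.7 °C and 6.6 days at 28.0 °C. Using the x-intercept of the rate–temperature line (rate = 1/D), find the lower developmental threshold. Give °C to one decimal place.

7.3 °C

Equal thermal constants: D₁(T₁ − T_b) = D₂(T₂ − T_b).
21.4·(13.7 − T_b) = 6.6·(28.0 − T_b)
T_b = (21.4·13.7 − 6.6·28.0) / (21.4 − 6.6) = 108.38 / 14.8 = 7.323 °C ≈ 7.3 °C.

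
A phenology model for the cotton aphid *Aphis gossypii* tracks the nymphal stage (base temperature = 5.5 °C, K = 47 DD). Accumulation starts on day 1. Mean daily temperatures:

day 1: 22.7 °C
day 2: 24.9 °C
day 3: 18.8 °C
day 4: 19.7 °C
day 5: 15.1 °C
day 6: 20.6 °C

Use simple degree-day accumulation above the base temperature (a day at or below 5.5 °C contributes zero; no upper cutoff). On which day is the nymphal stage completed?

Daily DD above 5.5 °C: 17.2, 19.4, 13.3, 14.2, 9.6, 15.1.
Cumulative: 17.2, 36.6, 49.9, 64.1, 73.7, 88.8.
The total first reaches 47 DD on day 3.

day 3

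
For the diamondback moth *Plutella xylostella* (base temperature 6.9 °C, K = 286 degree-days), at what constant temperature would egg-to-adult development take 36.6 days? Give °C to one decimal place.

14.7 °C

Required daily accumulation = 286 / 36.6 = 7.814 DD/day.
T = T_base + 7.814 = 6.9 + 7.814 = 14.714 ≈ 14.7 °C.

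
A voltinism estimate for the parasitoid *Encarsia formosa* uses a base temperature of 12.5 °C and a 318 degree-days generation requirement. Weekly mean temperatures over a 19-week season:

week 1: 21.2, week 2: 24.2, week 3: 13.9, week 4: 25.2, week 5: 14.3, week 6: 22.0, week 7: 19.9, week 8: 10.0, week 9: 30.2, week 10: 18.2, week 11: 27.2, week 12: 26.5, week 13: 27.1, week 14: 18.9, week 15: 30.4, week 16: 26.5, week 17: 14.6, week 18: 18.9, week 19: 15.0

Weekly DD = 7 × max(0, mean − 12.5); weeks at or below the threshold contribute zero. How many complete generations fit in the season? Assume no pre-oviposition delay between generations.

Weekly DD (7 × max(0, T̄ − 12.5)): 60.9, 81.9, 9.8, 88.9, 12.6, 66.5, 51.8, 0.0, 123.9, 39.9, 102.9, 98.0, 102.2, 44.8, 125.3, 98.0, 14.7, 44.8, 17.5.
Season total = 1184.4 DD.
Complete generations = ⌊1184.4 / 318⌋ = 3.

3 generations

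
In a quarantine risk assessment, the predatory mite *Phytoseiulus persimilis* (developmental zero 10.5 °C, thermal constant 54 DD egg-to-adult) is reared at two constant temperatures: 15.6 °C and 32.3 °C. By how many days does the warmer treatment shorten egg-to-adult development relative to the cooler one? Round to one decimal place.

8.1 days

At 15.6 °C: 54 / (15.6 − 10.5) = 54 / 5.1 = 10.588 d.
At 32.3 °C: 54 / (32.3 − 10.5) = 54 / 21.8 = 2.477 d.
Difference = |10.588 − 2.477| = 8.111 ≈ 8.1 days.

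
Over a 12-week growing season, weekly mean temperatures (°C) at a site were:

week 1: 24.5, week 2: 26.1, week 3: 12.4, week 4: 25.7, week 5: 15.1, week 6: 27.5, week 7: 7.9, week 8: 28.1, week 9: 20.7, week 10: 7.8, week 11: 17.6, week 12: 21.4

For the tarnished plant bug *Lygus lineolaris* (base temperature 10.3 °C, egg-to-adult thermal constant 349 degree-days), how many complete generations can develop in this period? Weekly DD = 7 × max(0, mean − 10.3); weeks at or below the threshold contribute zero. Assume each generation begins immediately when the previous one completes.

2 generations

Weekly DD (7 × max(0, T̄ − 10.3)): 99.4, 110.6, 14.7, 107.8, 33.6, 120.4, 0.0, 124.6, 72.8, 0.0, 51.1, 77.7.
Season total = 812.7 DD.
Complete generations = ⌊812.7 / 349⌋ = 2.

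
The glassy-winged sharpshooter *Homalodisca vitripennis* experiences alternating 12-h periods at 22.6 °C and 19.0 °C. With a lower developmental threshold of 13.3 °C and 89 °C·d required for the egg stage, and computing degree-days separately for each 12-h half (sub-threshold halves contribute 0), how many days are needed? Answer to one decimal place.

11.9 days

Day half: max(0, 22.6 − 13.3) × 0.5 = 9.3 × 0.5 = 4.65 DD.
Night half: max(0, 19.0 − 13.3) × 0.5 = 5.7 × 0.5 = 2.85 DD.
Per 24 h: 7.50 DD/day.
Duration = 89 / 7.50 = 11.867 ≈ 11.9 days.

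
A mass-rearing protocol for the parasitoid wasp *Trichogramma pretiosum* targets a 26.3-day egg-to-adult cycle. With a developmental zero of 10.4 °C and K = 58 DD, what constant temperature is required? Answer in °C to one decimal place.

Required daily accumulation = 58 / 26.3 = 2.205 DD/day.
T = T_base + 2.205 = 10.4 + 2.205 = 12.605 ≈ 12.6 °C.

12.6 °C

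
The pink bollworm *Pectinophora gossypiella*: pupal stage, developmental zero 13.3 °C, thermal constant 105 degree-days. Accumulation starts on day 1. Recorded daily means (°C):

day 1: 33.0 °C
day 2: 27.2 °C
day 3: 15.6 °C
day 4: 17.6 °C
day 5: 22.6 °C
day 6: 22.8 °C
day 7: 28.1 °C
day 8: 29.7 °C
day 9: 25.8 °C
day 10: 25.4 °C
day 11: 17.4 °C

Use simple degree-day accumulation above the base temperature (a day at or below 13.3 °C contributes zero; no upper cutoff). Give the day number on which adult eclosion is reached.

Daily DD above 13.3 °C: 19.7, 13.9, 2.3, 4.3, 9.3, 9.5, 14.8, 16.4, 12.5, 12.1, 4.1.
Cumulative: 19.7, 33.6, 35.9, 40.2, 49.5, 59.0, 73.8, 90.2, 102.7, 114.8, 118.9.
The total first reaches 105 DD on day 10.

day 10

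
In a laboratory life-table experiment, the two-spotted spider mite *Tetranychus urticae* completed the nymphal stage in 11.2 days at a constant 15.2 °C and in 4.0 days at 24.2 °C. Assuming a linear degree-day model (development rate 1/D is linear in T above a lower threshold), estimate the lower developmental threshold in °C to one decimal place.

10.2 °C

Equal thermal constants: D₁(T₁ − T_b) = D₂(T₂ − T_b).
11.2·(15.2 − T_b) = 4.0·(24.2 − T_b)
T_b = (11.2·15.2 − 4.0·24.2) / (11.2 − 4.0) = 73.44 / 7.2 = 10.200 °C ≈ 10.2 °C.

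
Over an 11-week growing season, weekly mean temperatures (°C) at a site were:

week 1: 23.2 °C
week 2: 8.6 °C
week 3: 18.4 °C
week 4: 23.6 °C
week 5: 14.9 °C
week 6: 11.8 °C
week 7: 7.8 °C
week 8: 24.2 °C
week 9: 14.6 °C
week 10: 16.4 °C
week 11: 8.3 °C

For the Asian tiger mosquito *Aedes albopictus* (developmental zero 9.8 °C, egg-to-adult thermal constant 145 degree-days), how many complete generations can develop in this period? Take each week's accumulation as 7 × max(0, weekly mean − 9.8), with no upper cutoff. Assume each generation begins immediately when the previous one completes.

3 generations

Weekly DD (7 × max(0, T̄ − 9.8)): 93.8, 0.0, 60.2, 96.6, 35.7, 14.0, 0.0, 100.8, 33.6, 46.2, 0.0.
Season total = 480.9 DD.
Complete generations = ⌊480.9 / 145⌋ = 3.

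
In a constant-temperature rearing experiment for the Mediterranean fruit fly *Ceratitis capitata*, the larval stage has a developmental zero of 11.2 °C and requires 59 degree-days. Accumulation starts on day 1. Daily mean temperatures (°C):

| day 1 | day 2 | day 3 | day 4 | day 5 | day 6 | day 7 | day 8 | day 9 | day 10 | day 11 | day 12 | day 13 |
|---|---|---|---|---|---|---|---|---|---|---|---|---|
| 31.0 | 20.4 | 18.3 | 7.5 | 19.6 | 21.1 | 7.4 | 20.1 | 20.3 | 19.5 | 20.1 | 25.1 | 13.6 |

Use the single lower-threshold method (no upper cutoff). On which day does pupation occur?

day 8

Daily DD above 11.2 °C: 19.8, 9.2, 7.1, 0.0, 8.4, 9.9, 0.0, 8.9, 9.1, 8.3, 8.9, 13.9, 2.4.
Cumulative: 19.8, 29.0, 36.1, 36.1, 44.5, 54.4, 54.4, 63.3, 72.4, 80.7, 89.6, 103.5, 105.9.
The total first reaches 59 DD on day 8.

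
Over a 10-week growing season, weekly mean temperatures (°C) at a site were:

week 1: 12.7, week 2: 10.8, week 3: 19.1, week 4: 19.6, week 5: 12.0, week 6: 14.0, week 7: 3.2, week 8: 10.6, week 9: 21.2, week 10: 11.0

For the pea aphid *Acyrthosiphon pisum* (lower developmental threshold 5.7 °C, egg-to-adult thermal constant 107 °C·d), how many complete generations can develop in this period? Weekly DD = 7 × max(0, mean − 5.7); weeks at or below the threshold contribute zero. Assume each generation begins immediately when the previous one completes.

Weekly DD (7 × max(0, T̄ − 5.7)): 49.0, 35.7, 93.8, 97.3, 44.1, 58.1, 0.0, 34.3, 108.5, 37.1.
Season total = 557.9 DD.
Complete generations = ⌊557.9 / 107⌋ = 5.

5 generations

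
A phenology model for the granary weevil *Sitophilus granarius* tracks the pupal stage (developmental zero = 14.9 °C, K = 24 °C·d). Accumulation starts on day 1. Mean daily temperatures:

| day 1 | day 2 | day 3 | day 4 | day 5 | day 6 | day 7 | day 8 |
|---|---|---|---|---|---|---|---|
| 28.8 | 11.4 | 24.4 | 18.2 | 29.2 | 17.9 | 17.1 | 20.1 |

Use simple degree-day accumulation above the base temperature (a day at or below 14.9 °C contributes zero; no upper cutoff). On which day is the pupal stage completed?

Daily DD above 14.9 °C: 13.9, 0.0, 9.5, 3.3, 14.3, 3.0, 2.2, 5.2.
Cumulative: 13.9, 13.9, 23.4, 26.7, 41.0, 44.0, 46.2, 51.4.
The total first reaches 24 DD on day 4.

day 4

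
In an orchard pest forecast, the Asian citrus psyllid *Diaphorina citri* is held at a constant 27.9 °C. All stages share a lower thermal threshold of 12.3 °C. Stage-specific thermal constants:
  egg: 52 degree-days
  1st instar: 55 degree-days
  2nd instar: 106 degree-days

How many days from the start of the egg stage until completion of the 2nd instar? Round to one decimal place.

Daily accumulation at 27.9 °C = 27.9 − 12.3 = 15.6 DD/day.
Total K = 52 + 55 + 106 = 213 DD.
Total duration = 213 / 15.6 = 13.654 ≈ 13.7 days.

13.7 days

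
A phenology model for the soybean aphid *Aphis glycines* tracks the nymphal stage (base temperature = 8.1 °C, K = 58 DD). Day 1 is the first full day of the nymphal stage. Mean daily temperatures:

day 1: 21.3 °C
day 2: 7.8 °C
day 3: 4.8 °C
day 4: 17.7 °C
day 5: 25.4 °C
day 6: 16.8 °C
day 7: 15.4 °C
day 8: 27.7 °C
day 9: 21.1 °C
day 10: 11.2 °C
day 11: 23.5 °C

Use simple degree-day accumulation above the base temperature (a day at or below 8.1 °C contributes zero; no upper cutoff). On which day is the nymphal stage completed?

Daily DD above 8.1 °C: 13.2, 0.0, 0.0, 9.6, 17.3, 8.7, 7.3, 19.6, 13.0, 3.1, 15.4.
Cumulative: 13.2, 13.2, 13.2, 22.8, 40.1, 48.8, 56.1, 75.7, 88.7, 91.8, 107.2.
The total first reaches 58 DD on day 8.

day 8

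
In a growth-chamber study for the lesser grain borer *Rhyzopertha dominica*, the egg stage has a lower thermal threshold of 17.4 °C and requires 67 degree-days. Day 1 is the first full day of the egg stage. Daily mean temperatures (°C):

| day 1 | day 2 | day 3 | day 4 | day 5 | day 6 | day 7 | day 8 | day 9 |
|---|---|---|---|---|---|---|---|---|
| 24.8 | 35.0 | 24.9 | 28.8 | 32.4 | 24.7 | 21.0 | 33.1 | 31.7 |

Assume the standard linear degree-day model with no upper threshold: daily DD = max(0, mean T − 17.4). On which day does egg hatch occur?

day 7

Daily DD above 17.4 °C: 7.4, 17.6, 7.5, 11.4, 15.0, 7.3, 3.6, 15.7, 14.3.
Cumulative: 7.4, 25.0, 32.5, 43.9, 58.9, 66.2, 69.8, 85.5, 99.8.
The total first reaches 67 DD on day 7.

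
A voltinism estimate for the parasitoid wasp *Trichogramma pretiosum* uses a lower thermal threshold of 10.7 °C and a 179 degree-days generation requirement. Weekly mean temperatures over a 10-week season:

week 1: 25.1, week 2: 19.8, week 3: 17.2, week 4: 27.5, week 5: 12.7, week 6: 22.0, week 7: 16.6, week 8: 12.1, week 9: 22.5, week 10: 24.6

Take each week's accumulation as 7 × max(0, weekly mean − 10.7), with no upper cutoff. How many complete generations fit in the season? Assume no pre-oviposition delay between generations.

Weekly DD (7 × max(0, T̄ − 10.7)): 100.8, 63.7, 45.5, 117.6, 14.0, 79.1, 41.3, 9.8, 82.6, 97.3.
Season total = 651.7 DD.
Complete generations = ⌊651.7 / 179⌋ = 3.

3 generations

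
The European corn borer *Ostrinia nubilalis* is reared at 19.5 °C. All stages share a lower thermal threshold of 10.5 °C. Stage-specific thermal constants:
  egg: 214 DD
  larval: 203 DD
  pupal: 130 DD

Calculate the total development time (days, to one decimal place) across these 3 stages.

Daily accumulation at 19.5 °C = 19.5 − 10.5 = 9.0 DD/day.
Total K = 214 + 203 + 130 = 547 DD.
Total duration = 547 / 9.0 = 60.778 ≈ 60.8 days.

60.8 days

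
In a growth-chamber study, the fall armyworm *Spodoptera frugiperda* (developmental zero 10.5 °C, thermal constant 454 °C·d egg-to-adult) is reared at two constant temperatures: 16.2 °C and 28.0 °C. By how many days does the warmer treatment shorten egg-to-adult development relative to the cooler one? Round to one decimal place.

At 16.2 °C: 454 / (16.2 − 10.5) = 454 / 5.7 = 79.649 d.
At 28.0 °C: 454 / (28.0 − 10.5) = 454 / 17.5 = 25.943 d.
Difference = |79.649 − 25.943| = 53.706 ≈ 53.7 days.

53.7 days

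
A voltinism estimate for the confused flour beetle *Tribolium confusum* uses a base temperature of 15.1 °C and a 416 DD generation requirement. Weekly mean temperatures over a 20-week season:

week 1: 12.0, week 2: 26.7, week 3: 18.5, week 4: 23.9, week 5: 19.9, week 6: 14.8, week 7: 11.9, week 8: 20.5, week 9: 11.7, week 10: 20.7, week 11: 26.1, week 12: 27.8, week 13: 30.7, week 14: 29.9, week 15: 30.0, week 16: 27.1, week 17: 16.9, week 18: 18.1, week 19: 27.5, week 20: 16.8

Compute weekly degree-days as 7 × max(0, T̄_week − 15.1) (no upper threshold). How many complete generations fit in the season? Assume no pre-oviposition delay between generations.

2 generations

Weekly DD (7 × max(0, T̄ − 15.1)): 0.0, 81.2, 23.8, 61.6, 33.6, 0.0, 0.0, 37.8, 0.0, 39.2, 77.0, 88.9, 109.2, 103.6, 104.3, 84.0, 12.6, 21.0, 86.8, 11.9.
Season total = 976.5 DD.
Complete generations = ⌊976.5 / 416⌋ = 2.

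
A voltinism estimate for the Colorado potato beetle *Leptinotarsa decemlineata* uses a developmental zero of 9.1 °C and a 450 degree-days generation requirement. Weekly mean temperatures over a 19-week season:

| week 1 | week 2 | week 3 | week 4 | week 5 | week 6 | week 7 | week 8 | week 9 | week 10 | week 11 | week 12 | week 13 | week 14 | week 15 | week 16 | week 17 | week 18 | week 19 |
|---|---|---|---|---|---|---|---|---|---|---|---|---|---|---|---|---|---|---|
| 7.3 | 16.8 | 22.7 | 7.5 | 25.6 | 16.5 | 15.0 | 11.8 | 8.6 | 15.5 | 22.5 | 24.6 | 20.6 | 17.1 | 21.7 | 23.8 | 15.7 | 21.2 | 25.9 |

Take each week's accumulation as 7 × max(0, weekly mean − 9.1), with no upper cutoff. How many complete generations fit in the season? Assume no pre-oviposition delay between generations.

Weekly DD (7 × max(0, T̄ − 9.1)): 0.0, 53.9, 95.2, 0.0, 115.5, 51.8, 41.3, 18.9, 0.0, 44.8, 93.8, 108.5, 80.5, 56.0, 88.2, 102.9, 46.2, 84.7, 117.6.
Season total = 1199.8 DD.
Complete generations = ⌊1199.8 / 450⌋ = 2.

2 generations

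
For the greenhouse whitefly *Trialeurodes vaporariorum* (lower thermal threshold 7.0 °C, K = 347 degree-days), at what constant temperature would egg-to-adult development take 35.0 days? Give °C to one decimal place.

Required daily accumulation = 347 / 35.0 = 9.914 DD/day.
T = T_base + 9.914 = 7.0 + 9.914 = 16.914 ≈ 16.9 °C.

16.9 °C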